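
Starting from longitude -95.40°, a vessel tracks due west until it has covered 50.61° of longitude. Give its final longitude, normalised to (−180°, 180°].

-146.01°

Start at -95.40°; shift −50.61° → -146.01°.
-146.01° already lies in (−180°, 180°].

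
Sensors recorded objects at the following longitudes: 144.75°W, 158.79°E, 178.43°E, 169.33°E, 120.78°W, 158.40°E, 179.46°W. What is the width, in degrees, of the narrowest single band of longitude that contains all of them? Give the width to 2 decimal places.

80.82°

Sort the longitudes: -179.46°, -144.75°, -120.78°, +158.40°, +158.79°, +169.33°, +178.43°.
Eastward gaps between consecutive values (wrapping around): 34.71°, 23.97°, 279.18°, 0.39°, 10.54°, 9.10°, 2.11°.
Largest gap = 279.18° ⇒ minimal covering band is its complement: 360° − 279.18° = 80.82°.
Band runs from +158.40° eastward to -120.78°, crossing the antimeridian.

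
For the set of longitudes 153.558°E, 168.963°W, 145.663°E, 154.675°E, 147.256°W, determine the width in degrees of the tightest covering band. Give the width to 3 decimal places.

Sort the longitudes: -168.963°, -147.256°, +145.663°, +153.558°, +154.675°.
Eastward gaps between consecutive values (wrapping around): 21.707°, 292.919°, 7.895°, 1.117°, 36.362°.
Largest gap = 292.919° ⇒ minimal covering band is its complement: 360° − 292.919° = 67.081°.
Band runs from +145.663° eastward to -147.256°, crossing the antimeridian.

67.081°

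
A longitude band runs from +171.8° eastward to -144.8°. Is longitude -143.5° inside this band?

No

Band width going east from +171.8° to -144.8°: ((-144.8 − 171.8) mod 360) = 43.4°.
Offset of -143.5° east of the west edge: ((-143.5 − 171.8) mod 360) = 44.7°.
44.7° > 43.4° ⇒ outside.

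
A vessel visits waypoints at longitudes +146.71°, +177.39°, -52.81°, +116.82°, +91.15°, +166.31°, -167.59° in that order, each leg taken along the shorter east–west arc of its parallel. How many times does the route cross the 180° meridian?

2

Leg 1: +146.71° → +177.39°, shortest Δλ = 30.68° (east) — does not cross 180°.
Leg 2: +177.39° → -52.81°, shortest Δλ = 129.8° (east) — crosses 180°.
Leg 3: -52.81° → +116.82°, shortest Δλ = 169.63° (east) — does not cross 180°.
Leg 4: +116.82° → +91.15°, shortest Δλ = -25.67° (west) — does not cross 180°.
Leg 5: +91.15° → +166.31°, shortest Δλ = 75.16° (east) — does not cross 180°.
Leg 6: +166.31° → -167.59°, shortest Δλ = 26.1° (east) — crosses 180°.
Total crossings: 2.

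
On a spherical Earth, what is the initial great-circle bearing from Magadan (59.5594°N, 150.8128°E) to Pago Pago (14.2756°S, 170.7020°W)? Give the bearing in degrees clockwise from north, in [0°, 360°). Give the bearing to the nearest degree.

142°

Δλ = -170.7020 − 150.8128 = -321.5148°; wrapped into (−180°, 180°]: 38.4852°.
θ = atan2( sin Δλ · cos φ₂ , cos φ₁ · sin φ₂ − sin φ₁ · cos φ₂ · cos Δλ )
  = atan2(0.60310, -0.77896) = 142.252° → normalised to [0°, 360°): 142.252°.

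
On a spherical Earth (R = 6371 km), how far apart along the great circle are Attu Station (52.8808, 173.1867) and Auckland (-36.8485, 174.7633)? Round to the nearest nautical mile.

5388 nmi

Δλ = 174.7633 − 173.1867 = 1.5766°.
Δφ = -36.8485 − 52.8808 = -89.7293°.
a = sin²(Δφ/2) + cos φ₁ · cos φ₂ · sin²(Δλ/2) = 0.497729.
c = 2·atan2(√a, √(1−a)) = 1.56625 rad → d = 6371·c ≈ 9978.61 km ≈ 5388.02 nmi.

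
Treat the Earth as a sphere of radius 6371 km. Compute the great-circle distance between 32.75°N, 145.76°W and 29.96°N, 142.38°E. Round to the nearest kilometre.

6694 km

Δλ = 142.38 − -145.76 = 288.14°; wrapped into (−180°, 180°]: -71.86°.
Δφ = 29.96 − 32.75 = -2.79°.
a = sin²(Δφ/2) + cos φ₁ · cos φ₂ · sin²(Δλ/2) = 0.251490.
c = 2·atan2(√a, √(1−a)) = 1.05064 rad → d = 6371·c ≈ 6693.60 km.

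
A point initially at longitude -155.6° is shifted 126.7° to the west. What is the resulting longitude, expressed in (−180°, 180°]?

+77.7°

Start at -155.6°; shift −126.7° → -282.3°.
-282.3° lies outside (−180°, 180°]; add 360° → +77.7°.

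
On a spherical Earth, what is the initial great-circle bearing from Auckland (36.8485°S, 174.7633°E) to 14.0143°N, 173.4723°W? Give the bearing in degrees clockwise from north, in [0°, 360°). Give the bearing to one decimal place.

14.5°

Δλ = -173.4723 − 174.7633 = -348.2356°; wrapped into (−180°, 180°]: 11.7644°.
θ = atan2( sin Δλ · cos φ₂ , cos φ₁ · sin φ₂ − sin φ₁ · cos φ₂ · cos Δλ )
  = atan2(0.19782, 0.76341) = 14.527° → normalised to [0°, 360°): 14.527°.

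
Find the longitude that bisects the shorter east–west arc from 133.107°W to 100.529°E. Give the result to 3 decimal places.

Signed shortest Δλ from -133.107° to +100.529° is -126.364°.
Midpoint longitude = -133.107° + (-126.364°)/2 = -133.107° − 63.182° = -196.289°.
Normalise into (−180°, 180°]: +163.711°.
(The naïve average (-133.107 + +100.529)/2 = -16.289° is on the wrong side of the globe.)

163.711°E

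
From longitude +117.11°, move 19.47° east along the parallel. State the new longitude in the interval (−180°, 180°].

+136.58°

Start at +117.11°; shift +19.47° → +136.58°.
+136.58° already lies in (−180°, 180°].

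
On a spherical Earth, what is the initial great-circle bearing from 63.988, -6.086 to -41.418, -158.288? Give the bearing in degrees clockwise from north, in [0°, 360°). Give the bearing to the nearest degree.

311°

Δλ = -158.288 − -6.086 = -152.202°.
θ = atan2( sin Δλ · cos φ₂ , cos φ₁ · sin φ₂ − sin φ₁ · cos φ₂ · cos Δλ )
  = atan2(-0.34972, 0.30604) = -48.811° → normalised to [0°, 360°): 311.189°.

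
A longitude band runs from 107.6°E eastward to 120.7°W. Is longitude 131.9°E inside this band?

Yes

Band width going east from +107.6° to -120.7°: ((-120.7 − 107.6) mod 360) = 131.7°.
Offset of +131.9° east of the west edge: ((131.9 − 107.6) mod 360) = 24.3°.
24.3° ≤ 131.7° ⇒ inside.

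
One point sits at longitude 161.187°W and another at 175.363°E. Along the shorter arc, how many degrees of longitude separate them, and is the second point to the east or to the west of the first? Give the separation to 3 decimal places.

Raw difference: 175.363 − -161.187 = 336.55°.
Normalise into (−180°, 180°]: 336.55° − 360° = -23.45°.
Negative ⇒ the second point lies to the west; separation 23.450°.

23.450° west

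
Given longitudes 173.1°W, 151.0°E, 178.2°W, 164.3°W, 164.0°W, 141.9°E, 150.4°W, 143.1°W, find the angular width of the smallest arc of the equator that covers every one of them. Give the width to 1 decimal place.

75.0°

Sort the longitudes: -178.2°, -173.1°, -164.3°, -164.0°, -150.4°, -143.1°, +141.9°, +151.0°.
Eastward gaps between consecutive values (wrapping around): 5.1°, 8.8°, 0.3°, 13.6°, 7.3°, 285.0°, 9.1°, 30.8°.
Largest gap = 285.0° ⇒ minimal covering band is its complement: 360° − 285.0° = 75.0°.
Band runs from +141.9° eastward to -143.1°, crossing the antimeridian.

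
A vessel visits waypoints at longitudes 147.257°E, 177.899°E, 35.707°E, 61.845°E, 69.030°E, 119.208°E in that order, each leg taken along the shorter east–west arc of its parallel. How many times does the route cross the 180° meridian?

Leg 1: +147.257° → +177.899°, shortest Δλ = 30.642° (east) — does not cross 180°.
Leg 2: +177.899° → +35.707°, shortest Δλ = -142.192° (west) — does not cross 180°.
Leg 3: +35.707° → +61.845°, shortest Δλ = 26.138° (east) — does not cross 180°.
Leg 4: +61.845° → +69.030°, shortest Δλ = 7.185° (east) — does not cross 180°.
Leg 5: +69.030° → +119.208°, shortest Δλ = 50.178° (east) — does not cross 180°.
Total crossings: 0.

0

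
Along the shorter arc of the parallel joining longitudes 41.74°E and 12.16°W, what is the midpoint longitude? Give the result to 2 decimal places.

Signed shortest Δλ from +41.74° to -12.16° is -53.90°.
Midpoint longitude = +41.74° + (-53.90°)/2 = +41.74° − 26.95° = +14.79°.

14.79°E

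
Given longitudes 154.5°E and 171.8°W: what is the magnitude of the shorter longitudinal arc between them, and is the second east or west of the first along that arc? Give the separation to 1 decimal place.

Raw difference: -171.8 − 154.5 = -326.3°.
Normalise into (−180°, 180°]: -326.3° + 360° = 33.7°.
Positive ⇒ the second point lies to the east; separation 33.7°.

33.7° east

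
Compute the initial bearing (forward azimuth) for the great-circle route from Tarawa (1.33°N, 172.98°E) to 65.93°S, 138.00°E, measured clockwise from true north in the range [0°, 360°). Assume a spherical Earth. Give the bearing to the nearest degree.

Δλ = 138.00 − 172.98 = -34.98°.
θ = atan2( sin Δλ · cos φ₂ , cos φ₁ · sin φ₂ − sin φ₁ · cos φ₂ · cos Δλ )
  = atan2(-0.23382, -0.92056) = -165.748° → normalised to [0°, 360°): 194.252°.

194°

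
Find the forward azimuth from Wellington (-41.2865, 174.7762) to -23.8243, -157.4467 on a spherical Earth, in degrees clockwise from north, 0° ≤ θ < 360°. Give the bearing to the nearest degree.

Δλ = -157.4467 − 174.7762 = -332.2229°; wrapped into (−180°, 180°]: 27.7771°.
θ = atan2( sin Δλ · cos φ₂ , cos φ₁ · sin φ₂ − sin φ₁ · cos φ₂ · cos Δλ )
  = atan2(0.42632, 0.23052) = 61.599° → normalised to [0°, 360°): 61.599°.

62°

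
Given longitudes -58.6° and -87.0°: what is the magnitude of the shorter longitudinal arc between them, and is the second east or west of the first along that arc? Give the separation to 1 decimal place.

Raw difference: -87.0 − -58.6 = -28.4°.
Normalise into (−180°, 180°]: -28.4° stays -28.4°.
Negative ⇒ the second point lies to the west; separation 28.4°.

28.4° west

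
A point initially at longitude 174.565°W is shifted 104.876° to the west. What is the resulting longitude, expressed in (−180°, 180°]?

Start at -174.565°; shift −104.876° → -279.441°.
-279.441° lies outside (−180°, 180°]; add 360° → +80.559°.

80.559°E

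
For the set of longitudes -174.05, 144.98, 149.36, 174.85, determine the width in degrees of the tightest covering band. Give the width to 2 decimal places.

40.97°

Sort the longitudes: -174.05°, +144.98°, +149.36°, +174.85°.
Eastward gaps between consecutive values (wrapping around): 319.03°, 4.38°, 25.49°, 11.10°.
Largest gap = 319.03° ⇒ minimal covering band is its complement: 360° − 319.03° = 40.97°.
Band runs from +144.98° eastward to -174.05°, crossing the antimeridian.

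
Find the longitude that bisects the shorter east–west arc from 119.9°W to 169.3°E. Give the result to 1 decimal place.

Signed shortest Δλ from -119.9° to +169.3° is -70.8°.
Midpoint longitude = -119.9° + (-70.8°)/2 = -119.9° − 35.4° = -155.3°.
(The naïve average (-119.9 + +169.3)/2 = 24.7° is on the wrong side of the globe.)

155.3°W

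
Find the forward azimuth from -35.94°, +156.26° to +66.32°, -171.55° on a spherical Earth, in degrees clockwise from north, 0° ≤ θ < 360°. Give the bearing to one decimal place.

Δλ = -171.55 − 156.26 = -327.81°; wrapped into (−180°, 180°]: 32.19°.
θ = atan2( sin Δλ · cos φ₂ , cos φ₁ · sin φ₂ − sin φ₁ · cos φ₂ · cos Δλ )
  = atan2(0.21396, 0.94096) = 12.810° → normalised to [0°, 360°): 12.810°.

12.8°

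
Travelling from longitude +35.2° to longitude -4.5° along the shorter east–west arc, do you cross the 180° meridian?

Signed shortest Δλ = ((-4.5 − 35.2 + 180) mod 360) − 180 = -39.7°.
Going west by 39.7° from +35.2° reaches -4.5° without touching 180°.

No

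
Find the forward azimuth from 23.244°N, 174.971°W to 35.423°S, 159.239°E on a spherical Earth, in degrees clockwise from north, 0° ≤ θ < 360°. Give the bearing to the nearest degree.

Δλ = 159.239 − -174.971 = 334.210°; wrapped into (−180°, 180°]: -25.790°.
θ = atan2( sin Δλ · cos φ₂ , cos φ₁ · sin φ₂ − sin φ₁ · cos φ₂ · cos Δλ )
  = atan2(-0.35454, -0.82213) = -156.672° → normalised to [0°, 360°): 203.328°.

203°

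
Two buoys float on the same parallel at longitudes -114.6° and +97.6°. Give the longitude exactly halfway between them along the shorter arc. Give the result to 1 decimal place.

+171.5°

Signed shortest Δλ from -114.6° to +97.6° is -147.8°.
Midpoint longitude = -114.6° + (-147.8°)/2 = -114.6° − 73.9° = -188.5°.
Normalise into (−180°, 180°]: +171.5°.
(The naïve average (-114.6 + +97.6)/2 = -8.5° is on the wrong side of the globe.)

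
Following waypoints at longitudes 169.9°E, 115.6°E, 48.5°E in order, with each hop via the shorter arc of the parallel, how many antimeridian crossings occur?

0

Leg 1: +169.9° → +115.6°, shortest Δλ = -54.3° (west) — does not cross 180°.
Leg 2: +115.6° → +48.5°, shortest Δλ = -67.1° (west) — does not cross 180°.
Total crossings: 0.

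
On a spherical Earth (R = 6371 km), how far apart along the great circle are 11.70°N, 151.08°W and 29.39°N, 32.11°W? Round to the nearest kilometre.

12041 km

Δλ = -32.11 − -151.08 = 118.97°.
Δφ = 29.39 − 11.70 = 17.69°.
a = sin²(Δφ/2) + cos φ₁ · cos φ₂ · sin²(Δλ/2) = 0.656864.
c = 2·atan2(√a, √(1−a)) = 1.88991 rad → d = 6371·c ≈ 12040.64 km.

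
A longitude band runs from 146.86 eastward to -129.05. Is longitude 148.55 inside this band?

Yes

Band width going east from +146.86° to -129.05°: ((-129.05 − 146.86) mod 360) = 84.09°.
Offset of +148.55° east of the west edge: ((148.55 − 146.86) mod 360) = 1.69°.
1.69° ≤ 84.09° ⇒ inside.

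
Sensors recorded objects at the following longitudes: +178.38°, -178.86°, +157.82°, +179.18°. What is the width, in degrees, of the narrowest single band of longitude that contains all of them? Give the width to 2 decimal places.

Sort the longitudes: -178.86°, +157.82°, +178.38°, +179.18°.
Eastward gaps between consecutive values (wrapping around): 336.68°, 20.56°, 0.80°, 1.96°.
Largest gap = 336.68° ⇒ minimal covering band is its complement: 360° − 336.68° = 23.32°.
Band runs from +157.82° eastward to -178.86°, crossing the antimeridian.

23.32°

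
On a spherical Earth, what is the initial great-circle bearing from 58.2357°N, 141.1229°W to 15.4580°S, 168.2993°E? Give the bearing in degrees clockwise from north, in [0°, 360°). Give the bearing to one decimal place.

Δλ = 168.2993 − -141.1229 = 309.4222°; wrapped into (−180°, 180°]: -50.5778°.
θ = atan2( sin Δλ · cos φ₂ , cos φ₁ · sin φ₂ − sin φ₁ · cos φ₂ · cos Δλ )
  = atan2(-0.74454, -0.66069) = -131.585° → normalised to [0°, 360°): 228.415°.

228.4°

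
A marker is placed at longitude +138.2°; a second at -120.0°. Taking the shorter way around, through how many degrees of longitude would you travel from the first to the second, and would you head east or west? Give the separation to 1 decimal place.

Raw difference: -120.0 − 138.2 = -258.2°.
Normalise into (−180°, 180°]: -258.2° + 360° = 101.8°.
Positive ⇒ the second point lies to the east; separation 101.8°.

101.8° east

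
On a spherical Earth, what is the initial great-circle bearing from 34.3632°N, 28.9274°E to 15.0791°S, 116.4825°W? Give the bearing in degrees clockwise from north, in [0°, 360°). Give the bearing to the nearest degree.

Δλ = -116.4825 − 28.9274 = -145.4099°.
θ = atan2( sin Δλ · cos φ₂ , cos φ₁ · sin φ₂ − sin φ₁ · cos φ₂ · cos Δλ )
  = atan2(-0.54815, 0.23391) = -66.891° → normalised to [0°, 360°): 293.109°.

293°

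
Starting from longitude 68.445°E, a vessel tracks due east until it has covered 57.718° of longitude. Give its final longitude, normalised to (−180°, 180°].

126.163°E

Start at +68.445°; shift +57.718° → +126.163°.
+126.163° already lies in (−180°, 180°].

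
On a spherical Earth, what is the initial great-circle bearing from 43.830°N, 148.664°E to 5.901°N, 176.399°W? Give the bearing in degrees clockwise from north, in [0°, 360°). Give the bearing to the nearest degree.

Δλ = -176.399 − 148.664 = -325.063°; wrapped into (−180°, 180°]: 34.937°.
θ = atan2( sin Δλ · cos φ₂ , cos φ₁ · sin φ₂ − sin φ₁ · cos φ₂ · cos Δλ )
  = atan2(0.56964, -0.49054) = 130.733° → normalised to [0°, 360°): 130.733°.

131°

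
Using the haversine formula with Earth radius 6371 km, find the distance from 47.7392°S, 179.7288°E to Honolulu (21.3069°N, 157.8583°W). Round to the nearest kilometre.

Δλ = -157.8583 − 179.7288 = -337.5871°; wrapped into (−180°, 180°]: 22.4129°.
Δφ = 21.3069 − -47.7392 = 69.0461°.
a = sin²(Δφ/2) + cos φ₁ · cos φ₂ · sin²(Δλ/2) = 0.344856.
c = 2·atan2(√a, √(1−a)) = 1.25530 rad → d = 6371·c ≈ 7997.52 km.

7998 km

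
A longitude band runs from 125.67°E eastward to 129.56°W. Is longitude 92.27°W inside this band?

No

Band width going east from +125.67° to -129.56°: ((-129.56 − 125.67) mod 360) = 104.77°.
Offset of -92.27° east of the west edge: ((-92.27 − 125.67) mod 360) = 142.06°.
142.06° > 104.77° ⇒ outside.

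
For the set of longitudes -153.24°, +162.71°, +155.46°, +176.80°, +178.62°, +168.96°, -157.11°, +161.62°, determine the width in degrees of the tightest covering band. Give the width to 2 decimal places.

Sort the longitudes: -157.11°, -153.24°, +155.46°, +161.62°, +162.71°, +168.96°, +176.80°, +178.62°.
Eastward gaps between consecutive values (wrapping around): 3.87°, 308.70°, 6.16°, 1.09°, 6.25°, 7.84°, 1.82°, 24.27°.
Largest gap = 308.70° ⇒ minimal covering band is its complement: 360° − 308.70° = 51.30°.
Band runs from +155.46° eastward to -153.24°, crossing the antimeridian.

51.30°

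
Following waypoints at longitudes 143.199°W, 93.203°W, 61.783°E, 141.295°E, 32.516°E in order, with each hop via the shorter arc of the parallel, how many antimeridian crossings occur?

Leg 1: -143.199° → -93.203°, shortest Δλ = 49.996° (east) — does not cross 180°.
Leg 2: -93.203° → +61.783°, shortest Δλ = 154.986° (east) — does not cross 180°.
Leg 3: +61.783° → +141.295°, shortest Δλ = 79.512° (east) — does not cross 180°.
Leg 4: +141.295° → +32.516°, shortest Δλ = -108.779° (west) — does not cross 180°.
Total crossings: 0.

0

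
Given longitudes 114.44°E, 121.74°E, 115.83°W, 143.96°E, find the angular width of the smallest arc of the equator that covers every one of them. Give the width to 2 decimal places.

Sort the longitudes: -115.83°, +114.44°, +121.74°, +143.96°.
Eastward gaps between consecutive values (wrapping around): 230.27°, 7.30°, 22.22°, 100.21°.
Largest gap = 230.27° ⇒ minimal covering band is its complement: 360° − 230.27° = 129.73°.
Band runs from +114.44° eastward to -115.83°, crossing the antimeridian.

129.73°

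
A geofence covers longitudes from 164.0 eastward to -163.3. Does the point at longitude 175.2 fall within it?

Yes

Band width going east from +164.0° to -163.3°: ((-163.3 − 164.0) mod 360) = 32.7°.
Offset of +175.2° east of the west edge: ((175.2 − 164.0) mod 360) = 11.2°.
11.2° ≤ 32.7° ⇒ inside.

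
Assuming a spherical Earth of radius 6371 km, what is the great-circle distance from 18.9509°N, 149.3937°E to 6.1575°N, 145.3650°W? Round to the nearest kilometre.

7185 km

Δλ = -145.3650 − 149.3937 = -294.7587°; wrapped into (−180°, 180°]: 65.2413°.
Δφ = 6.1575 − 18.9509 = -12.7934°.
a = sin²(Δφ/2) + cos φ₁ · cos φ₂ · sin²(Δλ/2) = 0.285677.
c = 2·atan2(√a, √(1−a)) = 1.12780 rad → d = 6371·c ≈ 7185.23 km.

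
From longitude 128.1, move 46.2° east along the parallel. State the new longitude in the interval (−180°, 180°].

+174.3°

Start at +128.1°; shift +46.2° → +174.3°.
+174.3° already lies in (−180°, 180°].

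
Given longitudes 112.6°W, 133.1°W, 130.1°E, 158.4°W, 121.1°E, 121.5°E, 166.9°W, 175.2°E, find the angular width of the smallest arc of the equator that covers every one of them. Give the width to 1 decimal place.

126.3°

Sort the longitudes: -166.9°, -158.4°, -133.1°, -112.6°, +121.1°, +121.5°, +130.1°, +175.2°.
Eastward gaps between consecutive values (wrapping around): 8.5°, 25.3°, 20.5°, 233.7°, 0.4°, 8.6°, 45.1°, 17.9°.
Largest gap = 233.7° ⇒ minimal covering band is its complement: 360° − 233.7° = 126.3°.
Band runs from +121.1° eastward to -112.6°, crossing the antimeridian.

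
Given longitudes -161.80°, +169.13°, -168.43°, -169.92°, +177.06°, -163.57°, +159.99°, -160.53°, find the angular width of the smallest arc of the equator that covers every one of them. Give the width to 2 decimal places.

Sort the longitudes: -169.92°, -168.43°, -163.57°, -161.80°, -160.53°, +159.99°, +169.13°, +177.06°.
Eastward gaps between consecutive values (wrapping around): 1.49°, 4.86°, 1.77°, 1.27°, 320.52°, 9.14°, 7.93°, 13.02°.
Largest gap = 320.52° ⇒ minimal covering band is its complement: 360° − 320.52° = 39.48°.
Band runs from +159.99° eastward to -160.53°, crossing the antimeridian.

39.48°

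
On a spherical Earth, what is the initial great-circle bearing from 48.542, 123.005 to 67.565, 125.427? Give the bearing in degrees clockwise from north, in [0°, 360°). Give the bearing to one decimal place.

Δλ = 125.427 − 123.005 = 2.422°.
θ = atan2( sin Δλ · cos φ₂ , cos φ₁ · sin φ₂ − sin φ₁ · cos φ₂ · cos Δλ )
  = atan2(0.01613, 0.32620) = 2.830° → normalised to [0°, 360°): 2.830°.

2.8°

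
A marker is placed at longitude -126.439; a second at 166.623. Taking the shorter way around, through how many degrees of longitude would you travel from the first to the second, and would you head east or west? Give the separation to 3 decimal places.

Raw difference: 166.623 − -126.439 = 293.062°.
Normalise into (−180°, 180°]: 293.062° − 360° = -66.938°.
Negative ⇒ the second point lies to the west; separation 66.938°.

66.938° west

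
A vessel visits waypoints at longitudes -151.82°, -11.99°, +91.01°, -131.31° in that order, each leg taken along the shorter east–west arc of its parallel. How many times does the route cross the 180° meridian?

1

Leg 1: -151.82° → -11.99°, shortest Δλ = 139.83° (east) — does not cross 180°.
Leg 2: -11.99° → +91.01°, shortest Δλ = 103.0° (east) — does not cross 180°.
Leg 3: +91.01° → -131.31°, shortest Δλ = 137.68° (east) — crosses 180°.
Total crossings: 1.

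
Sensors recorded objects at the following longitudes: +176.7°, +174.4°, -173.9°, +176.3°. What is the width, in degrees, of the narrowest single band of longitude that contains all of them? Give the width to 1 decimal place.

11.7°

Sort the longitudes: -173.9°, +174.4°, +176.3°, +176.7°.
Eastward gaps between consecutive values (wrapping around): 348.3°, 1.9°, 0.4°, 9.4°.
Largest gap = 348.3° ⇒ minimal covering band is its complement: 360° − 348.3° = 11.7°.
Band runs from +174.4° eastward to -173.9°, crossing the antimeridian.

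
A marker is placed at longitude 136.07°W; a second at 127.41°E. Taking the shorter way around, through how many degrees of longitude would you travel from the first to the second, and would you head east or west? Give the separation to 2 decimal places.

Raw difference: 127.41 − -136.07 = 263.48°.
Normalise into (−180°, 180°]: 263.48° − 360° = -96.52°.
Negative ⇒ the second point lies to the west; separation 96.52°.

96.52° west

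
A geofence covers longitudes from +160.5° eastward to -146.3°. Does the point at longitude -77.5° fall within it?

No

Band width going east from +160.5° to -146.3°: ((-146.3 − 160.5) mod 360) = 53.2°.
Offset of -77.5° east of the west edge: ((-77.5 − 160.5) mod 360) = 122.0°.
122.0° > 53.2° ⇒ outside.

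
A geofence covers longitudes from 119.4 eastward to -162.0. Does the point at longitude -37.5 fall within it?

No

Band width going east from +119.4° to -162.0°: ((-162.0 − 119.4) mod 360) = 78.6°.
Offset of -37.5° east of the west edge: ((-37.5 − 119.4) mod 360) = 203.1°.
203.1° > 78.6° ⇒ outside.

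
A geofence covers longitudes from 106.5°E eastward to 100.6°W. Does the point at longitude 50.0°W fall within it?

Band width going east from +106.5° to -100.6°: ((-100.6 − 106.5) mod 360) = 152.9°.
Offset of -50.0° east of the west edge: ((-50.0 − 106.5) mod 360) = 203.5°.
203.5° > 152.9° ⇒ outside.

No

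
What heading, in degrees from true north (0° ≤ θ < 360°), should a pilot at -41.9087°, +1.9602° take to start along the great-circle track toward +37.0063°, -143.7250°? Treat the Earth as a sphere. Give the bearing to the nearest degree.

Δλ = -143.7250 − 1.9602 = -145.6852°.
θ = atan2( sin Δλ · cos φ₂ , cos φ₁ · sin φ₂ − sin φ₁ · cos φ₂ · cos Δλ )
  = atan2(-0.45019, 0.00738) = -89.061° → normalised to [0°, 360°): 270.939°.

271°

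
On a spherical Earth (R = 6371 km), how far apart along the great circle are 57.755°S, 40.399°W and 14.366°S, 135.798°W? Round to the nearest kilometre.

Δλ = -135.798 − -40.399 = -95.399°.
Δφ = -14.366 − -57.755 = 43.389°.
a = sin²(Δφ/2) + cos φ₁ · cos φ₂ · sin²(Δλ/2) = 0.419391.
c = 2·atan2(√a, √(1−a)) = 1.40887 rad → d = 6371·c ≈ 8975.92 km.

8976 km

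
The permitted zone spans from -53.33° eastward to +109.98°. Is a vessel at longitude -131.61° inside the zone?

No

Band width going east from -53.33° to +109.98°: ((109.98 − -53.33) mod 360) = 163.31°.
Offset of -131.61° east of the west edge: ((-131.61 − -53.33) mod 360) = 281.72°.
281.72° > 163.31° ⇒ outside.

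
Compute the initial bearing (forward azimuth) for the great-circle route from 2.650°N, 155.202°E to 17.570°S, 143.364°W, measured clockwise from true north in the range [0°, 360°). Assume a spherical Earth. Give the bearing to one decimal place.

Δλ = -143.364 − 155.202 = -298.566°; wrapped into (−180°, 180°]: 61.434°.
θ = atan2( sin Δλ · cos φ₂ , cos φ₁ · sin φ₂ − sin φ₁ · cos φ₂ · cos Δλ )
  = atan2(0.83729, -0.32262) = 111.073° → normalised to [0°, 360°): 111.073°.

111.1°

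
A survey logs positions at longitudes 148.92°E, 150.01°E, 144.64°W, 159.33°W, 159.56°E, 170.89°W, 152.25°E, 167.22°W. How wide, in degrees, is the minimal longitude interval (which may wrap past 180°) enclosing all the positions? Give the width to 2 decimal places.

Sort the longitudes: -170.89°, -167.22°, -159.33°, -144.64°, +148.92°, +150.01°, +152.25°, +159.56°.
Eastward gaps between consecutive values (wrapping around): 3.67°, 7.89°, 14.69°, 293.56°, 1.09°, 2.24°, 7.31°, 29.55°.
Largest gap = 293.56° ⇒ minimal covering band is its complement: 360° − 293.56° = 66.44°.
Band runs from +148.92° eastward to -144.64°, crossing the antimeridian.

66.44°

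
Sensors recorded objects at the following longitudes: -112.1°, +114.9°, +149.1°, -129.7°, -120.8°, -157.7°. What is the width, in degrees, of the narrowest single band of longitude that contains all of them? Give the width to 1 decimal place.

133.0°

Sort the longitudes: -157.7°, -129.7°, -120.8°, -112.1°, +114.9°, +149.1°.
Eastward gaps between consecutive values (wrapping around): 28.0°, 8.9°, 8.7°, 227.0°, 34.2°, 53.2°.
Largest gap = 227.0° ⇒ minimal covering band is its complement: 360° − 227.0° = 133.0°.
Band runs from +114.9° eastward to -112.1°, crossing the antimeridian.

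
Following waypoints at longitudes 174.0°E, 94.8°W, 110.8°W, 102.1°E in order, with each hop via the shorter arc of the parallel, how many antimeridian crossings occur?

Leg 1: +174.0° → -94.8°, shortest Δλ = 91.2° (east) — crosses 180°.
Leg 2: -94.8° → -110.8°, shortest Δλ = -16.0° (west) — does not cross 180°.
Leg 3: -110.8° → +102.1°, shortest Δλ = -147.1° (west) — crosses 180°.
Total crossings: 2.

2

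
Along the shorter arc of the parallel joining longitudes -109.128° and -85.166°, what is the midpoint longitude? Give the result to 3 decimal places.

-97.147°

Signed shortest Δλ from -109.128° to -85.166° is +23.962°.
Midpoint longitude = -109.128° + (+23.962°)/2 = -109.128° + 11.981° = -97.147°.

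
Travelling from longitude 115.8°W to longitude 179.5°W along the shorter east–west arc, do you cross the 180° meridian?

No

Signed shortest Δλ = ((-179.5 − -115.8 + 180) mod 360) − 180 = -63.7°.
Going west by 63.7° from -115.8° reaches -179.5° without touching 180°.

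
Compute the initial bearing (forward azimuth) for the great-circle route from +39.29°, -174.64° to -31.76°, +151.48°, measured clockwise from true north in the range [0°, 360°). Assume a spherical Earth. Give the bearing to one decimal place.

209.0°

Δλ = 151.48 − -174.64 = 326.12°; wrapped into (−180°, 180°]: -33.88°.
θ = atan2( sin Δλ · cos φ₂ , cos φ₁ · sin φ₂ − sin φ₁ · cos φ₂ · cos Δλ )
  = atan2(-0.47398, -0.85438) = -150.980° → normalised to [0°, 360°): 209.020°.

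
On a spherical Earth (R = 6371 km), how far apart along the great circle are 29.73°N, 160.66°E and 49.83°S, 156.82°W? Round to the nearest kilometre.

9791 km

Δλ = -156.82 − 160.66 = -317.48°; wrapped into (−180°, 180°]: 42.52°.
Δφ = -49.83 − 29.73 = -79.56°.
a = sin²(Δφ/2) + cos φ₁ · cos φ₂ · sin²(Δλ/2) = 0.483045.
c = 2·atan2(√a, √(1−a)) = 1.53688 rad → d = 6371·c ≈ 9791.46 km.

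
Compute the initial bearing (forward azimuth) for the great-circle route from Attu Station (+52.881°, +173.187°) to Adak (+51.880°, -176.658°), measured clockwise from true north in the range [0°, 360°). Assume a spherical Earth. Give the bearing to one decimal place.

Δλ = -176.658 − 173.187 = -349.845°; wrapped into (−180°, 180°]: 10.155°.
θ = atan2( sin Δλ · cos φ₂ , cos φ₁ · sin φ₂ − sin φ₁ · cos φ₂ · cos Δλ )
  = atan2(0.10884, -0.00976) = 95.124° → normalised to [0°, 360°): 95.124°.

95.1°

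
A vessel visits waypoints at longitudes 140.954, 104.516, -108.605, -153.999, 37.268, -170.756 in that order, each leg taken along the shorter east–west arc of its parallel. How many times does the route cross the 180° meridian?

3

Leg 1: +140.954° → +104.516°, shortest Δλ = -36.438° (west) — does not cross 180°.
Leg 2: +104.516° → -108.605°, shortest Δλ = 146.879° (east) — crosses 180°.
Leg 3: -108.605° → -153.999°, shortest Δλ = -45.394° (west) — does not cross 180°.
Leg 4: -153.999° → +37.268°, shortest Δλ = -168.733° (west) — crosses 180°.
Leg 5: +37.268° → -170.756°, shortest Δλ = 151.976° (east) — crosses 180°.
Total crossings: 3.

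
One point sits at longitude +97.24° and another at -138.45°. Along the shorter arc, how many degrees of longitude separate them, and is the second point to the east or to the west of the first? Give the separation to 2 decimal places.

124.31° east

Raw difference: -138.45 − 97.24 = -235.69°.
Normalise into (−180°, 180°]: -235.69° + 360° = 124.31°.
Positive ⇒ the second point lies to the east; separation 124.31°.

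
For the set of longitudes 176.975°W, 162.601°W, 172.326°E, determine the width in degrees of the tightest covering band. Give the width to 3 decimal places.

Sort the longitudes: -176.975°, -162.601°, +172.326°.
Eastward gaps between consecutive values (wrapping around): 14.374°, 334.927°, 10.699°.
Largest gap = 334.927° ⇒ minimal covering band is its complement: 360° − 334.927° = 25.073°.
Band runs from +172.326° eastward to -162.601°, crossing the antimeridian.

25.073°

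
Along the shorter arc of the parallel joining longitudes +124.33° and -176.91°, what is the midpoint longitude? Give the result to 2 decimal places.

Signed shortest Δλ from +124.33° to -176.91° is +58.76°.
Midpoint longitude = +124.33° + (+58.76°)/2 = +124.33° + 29.38° = +153.71°.
(The naïve average (+124.33 + -176.91)/2 = -26.29° is on the wrong side of the globe.)

+153.71°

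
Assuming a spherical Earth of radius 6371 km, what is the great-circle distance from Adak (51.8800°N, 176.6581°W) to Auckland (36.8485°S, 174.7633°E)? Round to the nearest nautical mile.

5346 nmi

Δλ = 174.7633 − -176.6581 = 351.4214°; wrapped into (−180°, 180°]: -8.5786°.
Δφ = -36.8485 − 51.8800 = -88.7285°.
a = sin²(Δφ/2) + cos φ₁ · cos φ₂ · sin²(Δλ/2) = 0.491668.
c = 2·atan2(√a, √(1−a)) = 1.55413 rad → d = 6371·c ≈ 9901.38 km ≈ 5346.32 nmi.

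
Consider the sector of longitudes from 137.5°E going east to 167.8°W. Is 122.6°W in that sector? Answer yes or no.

Band width going east from +137.5° to -167.8°: ((-167.8 − 137.5) mod 360) = 54.7°.
Offset of -122.6° east of the west edge: ((-122.6 − 137.5) mod 360) = 99.9°.
99.9° > 54.7° ⇒ outside.

No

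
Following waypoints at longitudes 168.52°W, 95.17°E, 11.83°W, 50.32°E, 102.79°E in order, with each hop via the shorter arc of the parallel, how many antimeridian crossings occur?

Leg 1: -168.52° → +95.17°, shortest Δλ = -96.31° (west) — crosses 180°.
Leg 2: +95.17° → -11.83°, shortest Δλ = -107.0° (west) — does not cross 180°.
Leg 3: -11.83° → +50.32°, shortest Δλ = 62.15° (east) — does not cross 180°.
Leg 4: +50.32° → +102.79°, shortest Δλ = 52.47° (east) — does not cross 180°.
Total crossings: 1.

1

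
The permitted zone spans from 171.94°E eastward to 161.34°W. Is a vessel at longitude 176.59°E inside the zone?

Band width going east from +171.94° to -161.34°: ((-161.34 − 171.94) mod 360) = 26.72°.
Offset of +176.59° east of the west edge: ((176.59 − 171.94) mod 360) = 4.65°.
4.65° ≤ 26.72° ⇒ inside.

Yes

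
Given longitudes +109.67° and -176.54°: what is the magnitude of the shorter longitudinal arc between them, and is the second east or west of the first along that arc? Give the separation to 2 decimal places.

Raw difference: -176.54 − 109.67 = -286.21°.
Normalise into (−180°, 180°]: -286.21° + 360° = 73.79°.
Positive ⇒ the second point lies to the east; separation 73.79°.

73.79° east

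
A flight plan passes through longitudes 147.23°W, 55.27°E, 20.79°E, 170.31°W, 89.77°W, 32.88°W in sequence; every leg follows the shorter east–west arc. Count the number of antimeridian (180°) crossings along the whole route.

2

Leg 1: -147.23° → +55.27°, shortest Δλ = -157.5° (west) — crosses 180°.
Leg 2: +55.27° → +20.79°, shortest Δλ = -34.48° (west) — does not cross 180°.
Leg 3: +20.79° → -170.31°, shortest Δλ = 168.9° (east) — crosses 180°.
Leg 4: -170.31° → -89.77°, shortest Δλ = 80.54° (east) — does not cross 180°.
Leg 5: -89.77° → -32.88°, shortest Δλ = 56.89° (east) — does not cross 180°.
Total crossings: 2.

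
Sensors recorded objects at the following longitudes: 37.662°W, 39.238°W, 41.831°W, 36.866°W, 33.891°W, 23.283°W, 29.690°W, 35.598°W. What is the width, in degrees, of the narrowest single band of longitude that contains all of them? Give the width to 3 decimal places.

Sort the longitudes: -41.831°, -39.238°, -37.662°, -36.866°, -35.598°, -33.891°, -29.690°, -23.283°.
Eastward gaps between consecutive values (wrapping around): 2.593°, 1.576°, 0.796°, 1.268°, 1.707°, 4.201°, 6.407°, 341.452°.
Largest gap = 341.452° ⇒ minimal covering band is its complement: 360° − 341.452° = 18.548°.
Band runs from -41.831° eastward to -23.283°.

18.548°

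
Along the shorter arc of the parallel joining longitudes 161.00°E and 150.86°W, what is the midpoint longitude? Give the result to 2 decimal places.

Signed shortest Δλ from +161.00° to -150.86° is +48.14°.
Midpoint longitude = +161.00° + (+48.14°)/2 = +161.00° + 24.07° = +185.07°.
Normalise into (−180°, 180°]: -174.93°.
(The naïve average (+161.00 + -150.86)/2 = 5.07° is on the wrong side of the globe.)

174.93°W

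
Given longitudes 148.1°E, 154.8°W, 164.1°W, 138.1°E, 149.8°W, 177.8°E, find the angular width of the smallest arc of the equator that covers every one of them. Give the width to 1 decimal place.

Sort the longitudes: -164.1°, -154.8°, -149.8°, +138.1°, +148.1°, +177.8°.
Eastward gaps between consecutive values (wrapping around): 9.3°, 5.0°, 287.9°, 10.0°, 29.7°, 18.1°.
Largest gap = 287.9° ⇒ minimal covering band is its complement: 360° − 287.9° = 72.1°.
Band runs from +138.1° eastward to -149.8°, crossing the antimeridian.

72.1°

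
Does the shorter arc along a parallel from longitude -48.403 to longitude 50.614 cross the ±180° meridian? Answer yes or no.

Signed shortest Δλ = ((50.614 − -48.403 + 180) mod 360) − 180 = 99.017°.
Going east by 99.017° from -48.403° reaches +50.614° without touching 180°.

No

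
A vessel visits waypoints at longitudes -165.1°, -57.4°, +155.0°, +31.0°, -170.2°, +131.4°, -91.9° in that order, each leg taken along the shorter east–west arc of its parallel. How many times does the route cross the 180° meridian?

Leg 1: -165.1° → -57.4°, shortest Δλ = 107.7° (east) — does not cross 180°.
Leg 2: -57.4° → +155.0°, shortest Δλ = -147.6° (west) — crosses 180°.
Leg 3: +155.0° → +31.0°, shortest Δλ = -124.0° (west) — does not cross 180°.
Leg 4: +31.0° → -170.2°, shortest Δλ = 158.8° (east) — crosses 180°.
Leg 5: -170.2° → +131.4°, shortest Δλ = -58.4° (west) — crosses 180°.
Leg 6: +131.4° → -91.9°, shortest Δλ = 136.7° (east) — crosses 180°.
Total crossings: 4.

4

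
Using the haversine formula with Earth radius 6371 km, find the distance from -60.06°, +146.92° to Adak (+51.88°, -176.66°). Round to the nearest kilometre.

Δλ = -176.66 − 146.92 = -323.58°; wrapped into (−180°, 180°]: 36.42°.
Δφ = 51.88 − -60.06 = 111.94°.
a = sin²(Δφ/2) + cos φ₁ · cos φ₂ · sin²(Δλ/2) = 0.716905.
c = 2·atan2(√a, √(1−a)) = 2.01951 rad → d = 6371·c ≈ 12866.32 km.

12866 km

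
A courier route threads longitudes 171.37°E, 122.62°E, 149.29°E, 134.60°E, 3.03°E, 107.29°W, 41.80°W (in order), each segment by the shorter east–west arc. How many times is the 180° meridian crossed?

0

Leg 1: +171.37° → +122.62°, shortest Δλ = -48.75° (west) — does not cross 180°.
Leg 2: +122.62° → +149.29°, shortest Δλ = 26.67° (east) — does not cross 180°.
Leg 3: +149.29° → +134.60°, shortest Δλ = -14.69° (west) — does not cross 180°.
Leg 4: +134.60° → +3.03°, shortest Δλ = -131.57° (west) — does not cross 180°.
Leg 5: +3.03° → -107.29°, shortest Δλ = -110.32° (west) — does not cross 180°.
Leg 6: -107.29° → -41.80°, shortest Δλ = 65.49° (east) — does not cross 180°.
Total crossings: 0.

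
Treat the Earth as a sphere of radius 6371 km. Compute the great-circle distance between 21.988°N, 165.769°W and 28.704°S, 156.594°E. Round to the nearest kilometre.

Δλ = 156.594 − -165.769 = 322.363°; wrapped into (−180°, 180°]: -37.637°.
Δφ = -28.704 − 21.988 = -50.692°.
a = sin²(Δφ/2) + cos φ₁ · cos φ₂ · sin²(Δλ/2) = 0.267883.
c = 2·atan2(√a, √(1−a)) = 1.08803 rad → d = 6371·c ≈ 6931.81 km.

6932 km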